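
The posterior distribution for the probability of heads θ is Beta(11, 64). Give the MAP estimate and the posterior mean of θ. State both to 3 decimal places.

MAP = 0.137; posterior mean = 0.147

Mode = (11−1)/(11+64−2) = 10/73 = 0.137.
Mean = 11/(11+64) = 11/75 = 0.147.
The posterior is right-skewed, so the mean exceeds the mode.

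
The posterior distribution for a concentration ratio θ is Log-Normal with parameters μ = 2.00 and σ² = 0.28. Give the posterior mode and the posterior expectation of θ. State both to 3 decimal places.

Mode = exp(μ − σ²) = exp(1.72) = 5.585.
Mean = exp(μ + σ²/2) = exp(2.140) = 8.499.
The posterior is right-skewed, so the mean exceeds the mode.

θ_MAP = 5.585, E[θ|data] = 8.499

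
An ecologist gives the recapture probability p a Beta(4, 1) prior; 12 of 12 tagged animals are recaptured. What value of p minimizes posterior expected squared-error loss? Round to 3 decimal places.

Posterior: Beta(4+12, 1+0) = Beta(16, 1).
Since β = 1 ≤ 1 and α > 1, the Beta density is monotone increasing on [0,1]; the mode is at 1.
Mean = 16/(16+1) = 0.941.
Squared-error loss ⇒ the optimal estimator is the posterior mean.

0.941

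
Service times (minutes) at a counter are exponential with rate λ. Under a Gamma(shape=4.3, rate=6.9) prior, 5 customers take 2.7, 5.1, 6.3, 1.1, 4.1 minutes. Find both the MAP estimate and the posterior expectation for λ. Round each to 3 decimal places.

MAP = 0.317; posterior mean = 0.355

Σ times = 19.3. Posterior: Gamma(shape = 4.3+5 = 9.3, rate = 6.9+19.3 = 26.2).
Mode = (α−1)/β = 8.3/26.2 = 0.317.
Mean = α/β = 9.3/26.2 = 0.355.
The mean is pulled above the mode by the posterior's right skew.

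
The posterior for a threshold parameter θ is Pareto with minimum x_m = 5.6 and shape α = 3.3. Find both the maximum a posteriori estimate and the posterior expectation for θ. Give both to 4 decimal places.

The Pareto density is strictly decreasing on [x_m, ∞), so the mode is x_m = 5.6000.
Mean = α·x_m/(α−1) = 3.3·5.6/2.3 = 8.0348.
The mean is pulled above the mode by the posterior's right skew.

MAP: 5.6000. Posterior mean: 8.0348.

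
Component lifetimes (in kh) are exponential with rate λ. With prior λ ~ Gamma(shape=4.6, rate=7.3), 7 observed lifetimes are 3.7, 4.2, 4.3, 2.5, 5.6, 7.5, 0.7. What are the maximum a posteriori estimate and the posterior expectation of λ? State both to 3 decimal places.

Σ times = 28.5. Posterior: Gamma(shape = 4.6+7 = 11.6, rate = 7.3+28.5 = 35.8).
Mode = (α−1)/β = 10.6/35.8 = 0.296.
Mean = α/β = 11.6/35.8 = 0.324.

maximum a posteriori estimate = 0.296, posterior expectation = 0.324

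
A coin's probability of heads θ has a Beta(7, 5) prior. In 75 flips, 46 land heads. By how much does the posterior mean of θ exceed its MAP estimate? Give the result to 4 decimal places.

-0.0026

Posterior: Beta(7+46, 5+29) = Beta(53, 34).
Mode = (53−1)/(53+34−2) = 52/85 = 0.6118.
Mean = 53/(53+34) = 53/87 = 0.6092.
Difference = 0.6092 − 0.6118 = -0.0026.
The posterior is left-skewed, so the mode exceeds the mean.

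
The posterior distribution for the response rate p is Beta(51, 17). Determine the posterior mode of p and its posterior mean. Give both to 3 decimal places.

Mode = (51−1)/(51+17−2) = 50/66 = 0.758.
Mean = 51/(51+17) = 51/68 = 0.750.
The posterior is left-skewed, so the mode exceeds the mean.

MAP = 0.758; posterior mean = 0.750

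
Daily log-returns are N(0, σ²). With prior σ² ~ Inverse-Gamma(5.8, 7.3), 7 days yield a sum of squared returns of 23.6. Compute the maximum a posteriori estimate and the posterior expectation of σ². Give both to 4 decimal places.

MAP: 1.8544. Posterior mean: 2.3012.

Posterior: Inverse-Gamma(shape = 5.8+7/2 = 9.3, scale = 7.3+23.6/2 = 19.1).
Mode = β/(α+1) = 19.1/10.3 = 1.8544.
Mean = β/(α−1) = 19.1/8.3 = 2.3012.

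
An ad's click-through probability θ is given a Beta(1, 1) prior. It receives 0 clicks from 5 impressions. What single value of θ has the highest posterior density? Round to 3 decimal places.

Posterior: Beta(1+0, 1+5) = Beta(1, 6).
Since α = 1 ≤ 1 and β > 1, the Beta density is monotone decreasing on [0,1]; the mode is at 0.
Mean = 1/(1+6) = 0.143.
This is the posterior mode — the MAP estimate.

0.000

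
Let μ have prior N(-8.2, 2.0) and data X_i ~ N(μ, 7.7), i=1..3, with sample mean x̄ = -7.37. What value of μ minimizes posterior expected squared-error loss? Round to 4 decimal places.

Posterior for μ is Normal. Precision-weighted mean: (1/2.0·-8.2 + 3/7.7·-7.37) / (1/2.0 + 3/7.7) = -7.8365.
A Normal posterior is symmetric, so mode = mean.
Squared-error loss ⇒ the optimal estimator is the posterior mean.

-7.8365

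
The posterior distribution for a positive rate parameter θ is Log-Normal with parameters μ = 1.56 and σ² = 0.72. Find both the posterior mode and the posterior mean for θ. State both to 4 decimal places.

posterior mode = 2.3164, posterior mean = 6.8210

Mode = exp(μ − σ²) = exp(0.84) = 2.3164.
Mean = exp(μ + σ²/2) = exp(1.920) = 6.8210.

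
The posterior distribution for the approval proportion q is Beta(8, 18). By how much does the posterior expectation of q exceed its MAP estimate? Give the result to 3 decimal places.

Mode = (8−1)/(8+18−2) = 7/24 = 0.292.
Mean = 8/(8+18) = 8/26 = 0.308.
Difference = 0.308 − 0.292 = 0.016.

0.016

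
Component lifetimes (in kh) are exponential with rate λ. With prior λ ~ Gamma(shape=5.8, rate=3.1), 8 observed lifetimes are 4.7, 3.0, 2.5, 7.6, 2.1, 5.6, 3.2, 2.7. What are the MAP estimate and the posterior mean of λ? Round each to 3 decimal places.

MAP = 0.371, posterior mean = 0.400

Σ times = 31.4. Posterior: Gamma(shape = 5.8+8 = 13.8, rate = 3.1+31.4 = 34.5).
Mode = (α−1)/β = 12.8/34.5 = 0.371.
Mean = α/β = 13.8/34.5 = 0.400.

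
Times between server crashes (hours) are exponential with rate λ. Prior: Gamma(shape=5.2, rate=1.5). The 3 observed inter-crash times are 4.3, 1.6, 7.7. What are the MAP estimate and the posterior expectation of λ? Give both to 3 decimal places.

Σ times = 13.6. Posterior: Gamma(shape = 5.2+3 = 8.2, rate = 1.5+13.6 = 15.1).
Mode = (α−1)/β = 7.2/15.1 = 0.477.
Mean = α/β = 8.2/15.1 = 0.543.
The mean is pulled above the mode by the posterior's right skew.

MAP = 0.477, posterior mean = 0.543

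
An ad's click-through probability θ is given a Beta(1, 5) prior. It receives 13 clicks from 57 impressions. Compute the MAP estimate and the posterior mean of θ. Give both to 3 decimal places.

MAP estimate = 0.213, posterior mean = 0.222

Posterior: Beta(1+13, 5+44) = Beta(14, 49).
Mode = (14−1)/(14+49−2) = 13/61 = 0.213.
Mean = 14/(14+49) = 14/63 = 0.222.
The mean is pulled above the mode by the posterior's right skew.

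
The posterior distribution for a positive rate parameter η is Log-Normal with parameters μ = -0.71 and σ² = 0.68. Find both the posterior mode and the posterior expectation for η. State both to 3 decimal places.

MAP = 0.249, posterior mean = 0.691

Mode = exp(μ − σ²) = exp(-1.39) = 0.249.
Mean = exp(μ + σ²/2) = exp(-0.370) = 0.691.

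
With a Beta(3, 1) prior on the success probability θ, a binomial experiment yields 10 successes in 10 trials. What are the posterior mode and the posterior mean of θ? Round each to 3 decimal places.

Posterior: Beta(3+10, 1+0) = Beta(13, 1).
Since β = 1 ≤ 1 and α > 1, the Beta density is monotone increasing on [0,1]; the mode is at 1.
Mean = 13/(13+1) = 0.929.

θ_MAP = 1.000, E[θ|data] = 0.929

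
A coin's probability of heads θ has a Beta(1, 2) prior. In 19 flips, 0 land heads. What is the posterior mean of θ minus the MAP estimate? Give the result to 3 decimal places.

Posterior: Beta(1+0, 2+19) = Beta(1, 21).
Since α = 1 ≤ 1 and β > 1, the Beta density is monotone decreasing on [0,1]; the mode is at 0.
Mean = 1/(1+21) = 0.045.
Difference = 0.045 − 0.000 = 0.045.
Right-skewed posterior ⇒ mode < mean.

0.045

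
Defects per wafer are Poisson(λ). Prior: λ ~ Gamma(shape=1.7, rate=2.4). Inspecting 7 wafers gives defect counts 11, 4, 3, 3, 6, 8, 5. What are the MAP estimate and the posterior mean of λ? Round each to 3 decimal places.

Σ counts = 40. Posterior: Gamma(shape = 1.7+40 = 41.7, rate = 2.4+7 = 9.4).
Mode = (α−1)/β = 40.7/9.4 = 4.330.
Mean = α/β = 41.7/9.4 = 4.436.
The mean is pulled above the mode by the posterior's right skew.

MAP estimate = 4.330, posterior mean = 4.436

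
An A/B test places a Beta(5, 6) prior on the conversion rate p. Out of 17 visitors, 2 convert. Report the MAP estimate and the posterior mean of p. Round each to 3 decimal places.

Posterior: Beta(5+2, 6+15) = Beta(7, 21).
Mode = (7−1)/(7+21−2) = 6/26 = 0.231.
Mean = 7/(7+21) = 7/28 = 0.250.
The posterior is right-skewed, so the mean exceeds the mode.

MAP: 0.231. Posterior mean: 0.250.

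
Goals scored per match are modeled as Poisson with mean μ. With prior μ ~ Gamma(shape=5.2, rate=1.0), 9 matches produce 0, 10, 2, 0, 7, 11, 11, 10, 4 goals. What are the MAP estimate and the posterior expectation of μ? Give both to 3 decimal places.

MAP estimate = 5.920, posterior expectation = 6.020

Σ counts = 55. Posterior: Gamma(shape = 5.2+55 = 60.2, rate = 1.0+9 = 10.0).
Mode = (α−1)/β = 59.2/10.0 = 5.920.
Mean = α/β = 60.2/10.0 = 6.020.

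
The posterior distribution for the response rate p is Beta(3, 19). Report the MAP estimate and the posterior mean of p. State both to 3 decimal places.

Mode = (3−1)/(3+19−2) = 2/20 = 0.100.
Mean = 3/(3+19) = 3/22 = 0.136.
The posterior is right-skewed, so the mean exceeds the mode.

MAP: 0.100. Posterior mean: 0.136.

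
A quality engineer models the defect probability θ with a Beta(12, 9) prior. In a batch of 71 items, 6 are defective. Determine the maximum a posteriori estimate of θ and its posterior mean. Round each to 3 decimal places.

Posterior: Beta(12+6, 9+65) = Beta(18, 74).
Mode = (18−1)/(18+74−2) = 17/90 = 0.189.
Mean = 18/(18+74) = 18/92 = 0.196.
The posterior is right-skewed, so the mean exceeds the mode.

MAP = 0.189; posterior mean = 0.196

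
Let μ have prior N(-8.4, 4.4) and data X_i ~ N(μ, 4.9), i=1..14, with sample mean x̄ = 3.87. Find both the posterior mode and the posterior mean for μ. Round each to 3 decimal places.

Posterior for μ is Normal. Precision-weighted mean: (1/4.4·-8.4 + 14/4.9·3.87) / (1/4.4 + 14/4.9) = 2.966.
A Normal posterior is symmetric, so mode = mean.

MAP = 2.966; posterior mean = 2.966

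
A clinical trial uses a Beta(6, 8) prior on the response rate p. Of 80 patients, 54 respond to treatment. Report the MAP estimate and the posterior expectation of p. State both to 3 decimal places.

MAP = 0.641, posterior mean = 0.638

Posterior: Beta(6+54, 8+26) = Beta(60, 34).
Mode = (60−1)/(60+34−2) = 59/92 = 0.641.
Mean = 60/(60+34) = 60/94 = 0.638.
Mode > mean: the posterior has a left tail.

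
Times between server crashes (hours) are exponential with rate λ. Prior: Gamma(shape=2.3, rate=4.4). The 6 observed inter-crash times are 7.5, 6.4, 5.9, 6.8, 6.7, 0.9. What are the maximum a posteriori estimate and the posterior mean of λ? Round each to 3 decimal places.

MAP = 0.189; posterior mean = 0.215

Σ times = 34.2. Posterior: Gamma(shape = 2.3+6 = 8.3, rate = 4.4+34.2 = 38.6).
Mode = (α−1)/β = 7.3/38.6 = 0.189.
Mean = α/β = 8.3/38.6 = 0.215.
The posterior is right-skewed, so the mean exceeds the mode.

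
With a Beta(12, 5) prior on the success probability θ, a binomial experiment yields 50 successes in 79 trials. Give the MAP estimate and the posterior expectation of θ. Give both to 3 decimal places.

Posterior: Beta(12+50, 5+29) = Beta(62, 34).
Mode = (62−1)/(62+34−2) = 61/94 = 0.649.
Mean = 62/(62+34) = 62/96 = 0.646.
Mode > mean: the posterior has a left tail.

MAP = 0.649, posterior mean = 0.646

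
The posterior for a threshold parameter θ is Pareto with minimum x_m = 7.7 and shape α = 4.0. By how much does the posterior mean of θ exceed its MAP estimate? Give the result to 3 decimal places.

The Pareto density is strictly decreasing on [x_m, ∞), so the mode is x_m = 7.700.
Mean = α·x_m/(α−1) = 4.0·7.7/3.0 = 10.267.
Difference = 10.267 − 7.700 = 2.567.

2.567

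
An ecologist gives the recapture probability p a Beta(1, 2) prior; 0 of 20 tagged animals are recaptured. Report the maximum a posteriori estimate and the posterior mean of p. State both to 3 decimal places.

MAP = 0.000, posterior mean = 0.043

Posterior: Beta(1+0, 2+20) = Beta(1, 22).
Since α = 1 ≤ 1 and β > 1, the Beta density is monotone decreasing on [0,1]; the mode is at 0.
Mean = 1/(1+22) = 0.043.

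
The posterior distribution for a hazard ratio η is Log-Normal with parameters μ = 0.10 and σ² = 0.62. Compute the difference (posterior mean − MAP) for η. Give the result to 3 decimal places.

0.912

Mode = exp(μ − σ²) = exp(-0.52) = 0.595.
Mean = exp(μ + σ²/2) = exp(0.410) = 1.507.
Difference = 1.507 − 0.595 = 0.912.
The mean is pulled above the mode by the posterior's right skew.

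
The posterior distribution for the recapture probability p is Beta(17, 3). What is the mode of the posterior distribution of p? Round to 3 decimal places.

Mode = (17−1)/(17+3−2) = 16/18 = 0.889.
Mean = 17/(17+3) = 17/20 = 0.850.
This is the posterior mode — the MAP estimate.

0.889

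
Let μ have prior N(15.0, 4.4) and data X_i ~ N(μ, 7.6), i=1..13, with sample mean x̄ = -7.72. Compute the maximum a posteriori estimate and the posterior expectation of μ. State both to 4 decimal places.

Posterior for μ is Normal. Precision-weighted mean: (1/4.4·15.0 + 13/7.6·-7.72) / (1/4.4 + 13/7.6) = -5.0553.
A Normal posterior is symmetric, so mode = mean.

MAP: -5.0553. Posterior mean: -5.0553.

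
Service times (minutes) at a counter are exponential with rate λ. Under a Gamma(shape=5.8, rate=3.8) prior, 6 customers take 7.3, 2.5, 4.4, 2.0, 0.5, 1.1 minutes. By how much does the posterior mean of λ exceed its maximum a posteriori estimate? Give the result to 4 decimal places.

0.0463

Σ times = 17.8. Posterior: Gamma(shape = 5.8+6 = 11.8, rate = 3.8+17.8 = 21.6).
Mode = (α−1)/β = 10.8/21.6 = 0.5000.
Mean = α/β = 11.8/21.6 = 0.5463.
Difference = 0.5463 − 0.5000 = 0.0463.
The mean is pulled above the mode by the posterior's right skew.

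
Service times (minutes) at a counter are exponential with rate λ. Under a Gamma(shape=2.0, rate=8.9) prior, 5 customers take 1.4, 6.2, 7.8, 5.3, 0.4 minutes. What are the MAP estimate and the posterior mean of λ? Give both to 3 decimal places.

Σ times = 21.1. Posterior: Gamma(shape = 2.0+5 = 7.0, rate = 8.9+21.1 = 30.0).
Mode = (α−1)/β = 6.0/30.0 = 0.200.
Mean = α/β = 7.0/30.0 = 0.233.

λ_MAP = 0.200, E[λ|data] = 0.233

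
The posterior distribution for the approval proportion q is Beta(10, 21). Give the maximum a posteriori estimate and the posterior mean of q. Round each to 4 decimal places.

q_MAP = 0.3103, E[q|data] = 0.3226

Mode = (10−1)/(10+21−2) = 9/29 = 0.3103.
Mean = 10/(10+21) = 10/31 = 0.3226.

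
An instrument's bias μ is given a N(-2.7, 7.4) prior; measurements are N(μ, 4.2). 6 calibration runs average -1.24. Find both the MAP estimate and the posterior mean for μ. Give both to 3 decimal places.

Posterior for μ is Normal. Precision-weighted mean: (1/7.4·-2.7 + 6/4.2·-1.24) / (1/7.4 + 6/4.2) = -1.366.
A Normal posterior is symmetric, so mode = mean.

MAP: -1.366. Posterior mean: -1.366.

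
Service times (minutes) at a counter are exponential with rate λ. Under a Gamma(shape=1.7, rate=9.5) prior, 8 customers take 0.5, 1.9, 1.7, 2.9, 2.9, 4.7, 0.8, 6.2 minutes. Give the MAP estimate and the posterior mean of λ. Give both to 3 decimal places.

λ_MAP = 0.280, E[λ|data] = 0.312

Σ times = 21.6. Posterior: Gamma(shape = 1.7+8 = 9.7, rate = 9.5+21.6 = 31.1).
Mode = (α−1)/β = 8.7/31.1 = 0.280.
Mean = α/β = 9.7/31.1 = 0.312.
The posterior is right-skewed, so the mean exceeds the mode.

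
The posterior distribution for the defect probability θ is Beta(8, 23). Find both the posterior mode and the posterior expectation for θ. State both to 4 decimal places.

Mode = (8−1)/(8+23−2) = 7/29 = 0.2414.
Mean = 8/(8+23) = 8/31 = 0.2581.

posterior mode = 0.2414, posterior expectation = 0.2581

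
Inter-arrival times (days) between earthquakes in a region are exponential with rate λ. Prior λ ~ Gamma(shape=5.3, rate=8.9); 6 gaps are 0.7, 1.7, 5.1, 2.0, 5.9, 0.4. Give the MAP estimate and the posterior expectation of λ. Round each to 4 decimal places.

MAP = 0.4170; posterior mean = 0.4575

Σ times = 15.8. Posterior: Gamma(shape = 5.3+6 = 11.3, rate = 8.9+15.8 = 24.7).
Mode = (α−1)/β = 10.3/24.7 = 0.4170.
Mean = α/β = 11.3/24.7 = 0.4575.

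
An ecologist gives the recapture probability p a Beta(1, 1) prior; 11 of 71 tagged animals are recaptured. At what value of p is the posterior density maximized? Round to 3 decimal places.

0.155

Posterior: Beta(1+11, 1+60) = Beta(12, 61).
Mode = (12−1)/(12+61−2) = 11/71 = 0.155.
With a flat prior the MAP equals the MLE, 11/71.
Mean = 12/(12+61) = 12/73 = 0.164.
This is the posterior mode — the MAP estimate.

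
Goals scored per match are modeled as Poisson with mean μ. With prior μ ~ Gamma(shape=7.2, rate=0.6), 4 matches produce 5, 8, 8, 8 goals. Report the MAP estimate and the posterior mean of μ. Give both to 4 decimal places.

Σ counts = 29. Posterior: Gamma(shape = 7.2+29 = 36.2, rate = 0.6+4 = 4.6).
Mode = (α−1)/β = 35.2/4.6 = 7.6522.
Mean = α/β = 36.2/4.6 = 7.8696.

μ_MAP = 7.6522, E[μ|data] = 7.8696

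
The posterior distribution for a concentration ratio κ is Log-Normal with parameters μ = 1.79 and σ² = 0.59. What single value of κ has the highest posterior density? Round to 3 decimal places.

3.320

Mode = exp(μ − σ²) = exp(1.20) = 3.320.
Mean = exp(μ + σ²/2) = exp(2.085) = 8.045.
This is the posterior mode — the MAP estimate.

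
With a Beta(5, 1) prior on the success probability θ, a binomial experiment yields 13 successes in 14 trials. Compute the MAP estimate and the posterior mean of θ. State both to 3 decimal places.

Posterior: Beta(5+13, 1+1) = Beta(18, 2).
Mode = (18−1)/(18+2−2) = 17/18 = 0.944.
Mean = 18/(18+2) = 18/20 = 0.900.

MAP estimate = 0.944, posterior mean = 0.900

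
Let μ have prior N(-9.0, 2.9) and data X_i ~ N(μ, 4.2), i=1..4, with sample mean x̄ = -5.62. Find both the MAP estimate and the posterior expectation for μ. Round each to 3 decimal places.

MAP: -6.518. Posterior mean: -6.518.

Posterior for μ is Normal. Precision-weighted mean: (1/2.9·-9.0 + 4/4.2·-5.62) / (1/2.9 + 4/4.2) = -6.518.
A Normal posterior is symmetric, so mode = mean.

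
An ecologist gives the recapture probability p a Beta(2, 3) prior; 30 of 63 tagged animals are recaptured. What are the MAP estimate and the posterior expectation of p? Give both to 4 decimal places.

Posterior: Beta(2+30, 3+33) = Beta(32, 36).
Mode = (32−1)/(32+36−2) = 31/66 = 0.4697.
Mean = 32/(32+36) = 32/68 = 0.4706.
The mean is pulled above the mode by the posterior's right skew.

MAP = 0.4697, posterior mean = 0.4706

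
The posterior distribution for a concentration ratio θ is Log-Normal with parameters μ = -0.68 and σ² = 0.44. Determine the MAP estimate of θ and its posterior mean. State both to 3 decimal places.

θ_MAP = 0.326, E[θ|data] = 0.631

Mode = exp(μ − σ²) = exp(-1.12) = 0.326.
Mean = exp(μ + σ²/2) = exp(-0.460) = 0.631.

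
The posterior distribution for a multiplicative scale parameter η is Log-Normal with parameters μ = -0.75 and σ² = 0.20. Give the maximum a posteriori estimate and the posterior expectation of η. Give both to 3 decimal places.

maximum a posteriori estimate = 0.387, posterior expectation = 0.522

Mode = exp(μ − σ²) = exp(-0.95) = 0.387.
Mean = exp(μ + σ²/2) = exp(-0.650) = 0.522.
The mean is pulled above the mode by the posterior's right skew.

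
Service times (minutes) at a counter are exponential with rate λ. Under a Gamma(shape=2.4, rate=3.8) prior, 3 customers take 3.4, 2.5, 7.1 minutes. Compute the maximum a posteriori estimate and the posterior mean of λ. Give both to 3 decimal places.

Σ times = 13.0. Posterior: Gamma(shape = 2.4+3 = 5.4, rate = 3.8+13.0 = 16.8).
Mode = (α−1)/β = 4.4/16.8 = 0.262.
Mean = α/β = 5.4/16.8 = 0.321.

MAP: 0.262. Posterior mean: 0.321.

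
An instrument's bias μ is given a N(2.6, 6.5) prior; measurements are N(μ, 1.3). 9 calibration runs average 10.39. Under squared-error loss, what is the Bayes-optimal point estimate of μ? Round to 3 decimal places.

Posterior for μ is Normal. Precision-weighted mean: (1/6.5·2.6 + 9/1.3·10.39) / (1/6.5 + 9/1.3) = 10.221.
A Normal posterior is symmetric, so mode = mean.
Squared-error loss ⇒ the optimal estimator is the posterior mean.

10.221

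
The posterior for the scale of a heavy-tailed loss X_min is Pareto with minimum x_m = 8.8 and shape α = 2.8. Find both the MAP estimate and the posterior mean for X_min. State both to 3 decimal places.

MAP = 8.800, posterior mean = 13.689

The Pareto density is strictly decreasing on [x_m, ∞), so the mode is x_m = 8.800.
Mean = α·x_m/(α−1) = 2.8·8.8/1.8 = 13.689.
Right-skewed posterior ⇒ mode < mean.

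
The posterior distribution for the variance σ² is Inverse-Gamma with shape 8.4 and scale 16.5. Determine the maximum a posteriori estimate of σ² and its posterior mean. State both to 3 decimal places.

Mode = β/(α+1) = 16.5/9.4 = 1.755.
Mean = β/(α−1) = 16.5/7.4 = 2.230.
The mean is pulled above the mode by the posterior's right skew.

MAP = 1.755; posterior mean = 2.230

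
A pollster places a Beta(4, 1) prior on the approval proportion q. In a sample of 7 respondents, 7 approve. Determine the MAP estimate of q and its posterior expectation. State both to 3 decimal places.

Posterior: Beta(4+7, 1+0) = Beta(11, 1).
Since β = 1 ≤ 1 and α > 1, the Beta density is monotone increasing on [0,1]; the mode is at 1.
Mean = 11/(11+1) = 0.917.

MAP = 1.000, posterior mean = 0.917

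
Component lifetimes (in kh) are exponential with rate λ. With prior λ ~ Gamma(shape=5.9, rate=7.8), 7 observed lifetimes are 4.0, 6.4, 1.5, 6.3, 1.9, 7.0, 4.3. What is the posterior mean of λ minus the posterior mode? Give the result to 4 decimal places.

Σ times = 31.4. Posterior: Gamma(shape = 5.9+7 = 12.9, rate = 7.8+31.4 = 39.2).
Mode = (α−1)/β = 11.9/39.2 = 0.3036.
Mean = α/β = 12.9/39.2 = 0.3291.
Difference = 0.3291 − 0.3036 = 0.0255.
The posterior is right-skewed, so the mean exceeds the mode.

0.0255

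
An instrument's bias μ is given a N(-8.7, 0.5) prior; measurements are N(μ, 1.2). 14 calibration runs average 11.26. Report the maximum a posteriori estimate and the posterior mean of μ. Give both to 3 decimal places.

MAP = 8.339, posterior mean = 8.339

Posterior for μ is Normal. Precision-weighted mean: (1/0.5·-8.7 + 14/1.2·11.26) / (1/0.5 + 14/1.2) = 8.339.
A Normal posterior is symmetric, so mode = mean.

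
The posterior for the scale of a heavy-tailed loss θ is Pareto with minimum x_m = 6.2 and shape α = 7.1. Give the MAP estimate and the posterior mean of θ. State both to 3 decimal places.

MAP = 6.200; posterior mean = 7.216

The Pareto density is strictly decreasing on [x_m, ∞), so the mode is x_m = 6.200.
Mean = α·x_m/(α−1) = 7.1·6.2/6.1 = 7.216.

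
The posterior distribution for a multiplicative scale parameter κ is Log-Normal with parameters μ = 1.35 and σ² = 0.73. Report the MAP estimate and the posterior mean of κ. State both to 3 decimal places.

Mode = exp(μ − σ²) = exp(0.62) = 1.859.
Mean = exp(μ + σ²/2) = exp(1.715) = 5.557.

MAP = 1.859, posterior mean = 5.557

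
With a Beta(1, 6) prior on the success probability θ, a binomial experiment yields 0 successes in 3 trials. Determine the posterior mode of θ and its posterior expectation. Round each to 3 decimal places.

MAP: 0.000. Posterior mean: 0.100.

Posterior: Beta(1+0, 6+3) = Beta(1, 9).
Since α = 1 ≤ 1 and β > 1, the Beta density is monotone decreasing on [0,1]; the mode is at 0.
Mean = 1/(1+9) = 0.100.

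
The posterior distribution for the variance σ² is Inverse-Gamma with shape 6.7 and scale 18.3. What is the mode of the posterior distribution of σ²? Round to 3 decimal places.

2.377

Mode = β/(α+1) = 18.3/7.7 = 2.377.
Mean = β/(α−1) = 18.3/5.7 = 3.211.
This is the posterior mode — the MAP estimate.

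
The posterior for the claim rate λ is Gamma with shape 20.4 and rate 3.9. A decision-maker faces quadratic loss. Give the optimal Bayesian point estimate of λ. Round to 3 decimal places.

Mode = (α−1)/β = 19.4/3.9 = 4.974.
Mean = α/β = 20.4/3.9 = 5.231.
Quadratic loss ⇒ the optimal estimator is the posterior mean.

5.231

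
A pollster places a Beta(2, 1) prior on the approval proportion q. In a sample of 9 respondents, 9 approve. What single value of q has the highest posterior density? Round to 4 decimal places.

Posterior: Beta(2+9, 1+0) = Beta(11, 1).
Since β = 1 ≤ 1 and α > 1, the Beta density is monotone increasing on [0,1]; the mode is at 1.
Mean = 11/(11+1) = 0.9167.
This is the posterior mode — the MAP estimate.

1.0000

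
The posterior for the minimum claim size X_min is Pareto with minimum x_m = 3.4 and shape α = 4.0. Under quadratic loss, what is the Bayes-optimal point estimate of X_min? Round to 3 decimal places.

4.533

The Pareto density is strictly decreasing on [x_m, ∞), so the mode is x_m = 3.400.
Mean = α·x_m/(α−1) = 4.0·3.4/3.0 = 4.533.
Quadratic loss ⇒ the optimal estimator is the posterior mean.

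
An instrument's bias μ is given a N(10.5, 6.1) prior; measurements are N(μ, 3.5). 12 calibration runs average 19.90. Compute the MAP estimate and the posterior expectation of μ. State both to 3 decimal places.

Posterior for μ is Normal. Precision-weighted mean: (1/6.1·10.5 + 12/3.5·19.90) / (1/6.1 + 12/3.5) = 19.471.
A Normal posterior is symmetric, so mode = mean.

MAP = 19.471, posterior mean = 19.471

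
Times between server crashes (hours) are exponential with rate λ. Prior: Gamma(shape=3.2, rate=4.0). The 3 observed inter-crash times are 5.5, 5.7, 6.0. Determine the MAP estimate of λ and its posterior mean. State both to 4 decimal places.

Σ times = 17.2. Posterior: Gamma(shape = 3.2+3 = 6.2, rate = 4.0+17.2 = 21.2).
Mode = (α−1)/β = 5.2/21.2 = 0.2453.
Mean = α/β = 6.2/21.2 = 0.2925.
Mean > mode: the posterior has a right tail.

MAP = 0.2453; posterior mean = 0.2925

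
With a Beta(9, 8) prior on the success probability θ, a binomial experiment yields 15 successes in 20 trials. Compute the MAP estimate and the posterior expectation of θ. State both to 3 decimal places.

MAP = 0.657; posterior mean = 0.649

Posterior: Beta(9+15, 8+5) = Beta(24, 13).
Mode = (24−1)/(24+13−2) = 23/35 = 0.657.
Mean = 24/(24+13) = 24/37 = 0.649.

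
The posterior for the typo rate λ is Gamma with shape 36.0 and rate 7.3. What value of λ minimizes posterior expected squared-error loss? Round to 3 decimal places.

Mode = (α−1)/β = 35.0/7.3 = 4.795.
Mean = α/β = 36.0/7.3 = 4.932.
Squared-error loss ⇒ the optimal estimator is the posterior mean.

4.932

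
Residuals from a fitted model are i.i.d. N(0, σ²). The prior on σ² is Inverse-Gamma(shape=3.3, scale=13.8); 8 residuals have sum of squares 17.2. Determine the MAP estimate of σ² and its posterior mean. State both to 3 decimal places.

MAP = 2.699, posterior mean = 3.556

Posterior: Inverse-Gamma(shape = 3.3+8/2 = 7.3, scale = 13.8+17.2/2 = 22.4).
Mode = β/(α+1) = 22.4/8.3 = 2.699.
Mean = β/(α−1) = 22.4/6.3 = 3.556.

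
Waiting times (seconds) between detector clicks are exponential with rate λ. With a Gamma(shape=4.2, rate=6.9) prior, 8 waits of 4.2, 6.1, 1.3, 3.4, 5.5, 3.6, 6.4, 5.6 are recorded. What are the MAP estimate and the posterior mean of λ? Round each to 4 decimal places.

Σ times = 36.1. Posterior: Gamma(shape = 4.2+8 = 12.2, rate = 6.9+36.1 = 43.0).
Mode = (α−1)/β = 11.2/43.0 = 0.2605.
Mean = α/β = 12.2/43.0 = 0.2837.
Mean > mode: the posterior has a right tail.

MAP = 0.2605; posterior mean = 0.2837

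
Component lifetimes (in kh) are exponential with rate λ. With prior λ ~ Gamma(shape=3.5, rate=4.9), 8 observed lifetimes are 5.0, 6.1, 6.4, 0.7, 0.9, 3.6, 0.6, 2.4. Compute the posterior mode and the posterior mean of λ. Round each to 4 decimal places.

Σ times = 25.7. Posterior: Gamma(shape = 3.5+8 = 11.5, rate = 4.9+25.7 = 30.6).
Mode = (α−1)/β = 10.5/30.6 = 0.3431.
Mean = α/β = 11.5/30.6 = 0.3758.
The posterior is right-skewed, so the mean exceeds the mode.

MAP: 0.3431. Posterior mean: 0.3758.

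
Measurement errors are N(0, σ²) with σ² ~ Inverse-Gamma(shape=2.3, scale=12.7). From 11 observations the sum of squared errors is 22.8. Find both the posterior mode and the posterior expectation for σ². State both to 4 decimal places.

Posterior: Inverse-Gamma(shape = 2.3+11/2 = 7.8, scale = 12.7+22.8/2 = 24.1).
Mode = β/(α+1) = 24.1/8.8 = 2.7386.
Mean = β/(α−1) = 24.1/6.8 = 3.5441.

σ²_MAP = 2.7386, E[σ²|data] = 3.5441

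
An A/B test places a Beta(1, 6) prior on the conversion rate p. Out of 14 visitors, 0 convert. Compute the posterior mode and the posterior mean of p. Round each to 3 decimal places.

Posterior: Beta(1+0, 6+14) = Beta(1, 20).
Since α = 1 ≤ 1 and β > 1, the Beta density is monotone decreasing on [0,1]; the mode is at 0.
Mean = 1/(1+20) = 0.048.

posterior mode = 0.000, posterior mean = 0.048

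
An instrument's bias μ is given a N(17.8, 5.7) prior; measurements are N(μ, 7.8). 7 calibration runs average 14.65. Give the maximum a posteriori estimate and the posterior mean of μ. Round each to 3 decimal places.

Posterior for μ is Normal. Precision-weighted mean: (1/5.7·17.8 + 7/7.8·14.65) / (1/5.7 + 7/7.8) = 15.165.
A Normal posterior is symmetric, so mode = mean.

MAP = 15.165; posterior mean = 15.165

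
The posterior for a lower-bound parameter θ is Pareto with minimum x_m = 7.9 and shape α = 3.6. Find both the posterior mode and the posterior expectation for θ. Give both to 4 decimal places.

The Pareto density is strictly decreasing on [x_m, ∞), so the mode is x_m = 7.9000.
Mean = α·x_m/(α−1) = 3.6·7.9/2.6 = 10.9385.
Mean > mode: the posterior has a right tail.

MAP = 7.9000; posterior mean = 10.9385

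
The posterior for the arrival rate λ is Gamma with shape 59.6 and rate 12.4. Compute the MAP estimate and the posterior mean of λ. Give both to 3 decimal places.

Mode = (α−1)/β = 58.6/12.4 = 4.726.
Mean = α/β = 59.6/12.4 = 4.806.
Right-skewed posterior ⇒ mode < mean.

MAP = 4.726; posterior mean = 4.806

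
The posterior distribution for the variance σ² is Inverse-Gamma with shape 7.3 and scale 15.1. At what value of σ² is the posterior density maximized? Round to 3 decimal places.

Mode = β/(α+1) = 15.1/8.3 = 1.819.
Mean = β/(α−1) = 15.1/6.3 = 2.397.
This is the posterior mode — the MAP estimate.

1.819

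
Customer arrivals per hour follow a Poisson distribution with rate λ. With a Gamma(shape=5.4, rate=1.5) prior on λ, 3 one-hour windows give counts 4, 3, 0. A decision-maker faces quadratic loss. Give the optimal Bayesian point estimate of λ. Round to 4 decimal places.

2.7556

Σ counts = 7. Posterior: Gamma(shape = 5.4+7 = 12.4, rate = 1.5+3 = 4.5).
Mode = (α−1)/β = 11.4/4.5 = 2.5333.
Mean = α/β = 12.4/4.5 = 2.7556.
Quadratic loss ⇒ the optimal estimator is the posterior mean.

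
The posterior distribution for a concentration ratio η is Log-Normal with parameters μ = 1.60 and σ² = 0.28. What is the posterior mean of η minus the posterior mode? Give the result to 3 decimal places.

Mode = exp(μ − σ²) = exp(1.32) = 3.743.
Mean = exp(μ + σ²/2) = exp(1.740) = 5.697.
Difference = 5.697 − 3.743 = 1.954.
Mean > mode: the posterior has a right tail.

1.954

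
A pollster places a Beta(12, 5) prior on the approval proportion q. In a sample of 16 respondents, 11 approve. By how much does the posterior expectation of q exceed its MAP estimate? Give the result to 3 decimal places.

Posterior: Beta(12+11, 5+5) = Beta(23, 10).
Mode = (23−1)/(23+10−2) = 22/31 = 0.710.
Mean = 23/(23+10) = 23/33 = 0.697.
Difference = 0.697 − 0.710 = -0.013.
The posterior is left-skewed, so the mode exceeds the mean.

-0.013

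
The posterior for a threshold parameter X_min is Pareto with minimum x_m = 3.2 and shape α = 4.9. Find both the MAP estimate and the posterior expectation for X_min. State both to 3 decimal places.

The Pareto density is strictly decreasing on [x_m, ∞), so the mode is x_m = 3.200.
Mean = α·x_m/(α−1) = 4.9·3.2/3.9 = 4.021.
Mean > mode: the posterior has a right tail.

MAP estimate = 3.200, posterior expectation = 4.021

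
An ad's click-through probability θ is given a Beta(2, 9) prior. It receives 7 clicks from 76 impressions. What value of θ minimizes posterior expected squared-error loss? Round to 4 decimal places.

Posterior: Beta(2+7, 9+69) = Beta(9, 78).
Mode = (9−1)/(9+78−2) = 8/85 = 0.0941.
Mean = 9/(9+78) = 9/87 = 0.1034.
Squared-error loss ⇒ the optimal estimator is the posterior mean.

0.1034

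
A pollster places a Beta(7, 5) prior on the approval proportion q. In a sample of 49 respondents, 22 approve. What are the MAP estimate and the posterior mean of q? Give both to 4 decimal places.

Posterior: Beta(7+22, 5+27) = Beta(29, 32).
Mode = (29−1)/(29+32−2) = 28/59 = 0.4746.
Mean = 29/(29+32) = 29/61 = 0.4754.

MAP = 0.4746; posterior mean = 0.4754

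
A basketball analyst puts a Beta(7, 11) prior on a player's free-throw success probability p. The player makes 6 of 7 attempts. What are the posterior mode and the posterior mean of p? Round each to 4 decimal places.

Posterior: Beta(7+6, 11+1) = Beta(13, 12).
Mode = (13−1)/(13+12−2) = 12/23 = 0.5217.
Mean = 13/(13+12) = 13/25 = 0.5200.

posterior mode = 0.5217, posterior mean = 0.5200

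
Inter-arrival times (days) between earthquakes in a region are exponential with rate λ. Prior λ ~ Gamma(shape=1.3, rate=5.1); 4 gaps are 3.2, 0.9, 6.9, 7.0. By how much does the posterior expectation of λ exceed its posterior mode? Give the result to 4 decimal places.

0.0433

Σ times = 18.0. Posterior: Gamma(shape = 1.3+4 = 5.3, rate = 5.1+18.0 = 23.1).
Mode = (α−1)/β = 4.3/23.1 = 0.1861.
Mean = α/β = 5.3/23.1 = 0.2294.
Difference = 0.2294 − 0.1861 = 0.0433.
Mean > mode: the posterior has a right tail.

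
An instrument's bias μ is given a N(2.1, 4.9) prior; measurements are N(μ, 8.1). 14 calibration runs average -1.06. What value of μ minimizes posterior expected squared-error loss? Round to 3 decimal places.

Posterior for μ is Normal. Precision-weighted mean: (1/4.9·2.1 + 14/8.1·-1.06) / (1/4.9 + 14/8.1) = -0.726.
A Normal posterior is symmetric, so mode = mean.
Squared-error loss ⇒ the optimal estimator is the posterior mean.

-0.726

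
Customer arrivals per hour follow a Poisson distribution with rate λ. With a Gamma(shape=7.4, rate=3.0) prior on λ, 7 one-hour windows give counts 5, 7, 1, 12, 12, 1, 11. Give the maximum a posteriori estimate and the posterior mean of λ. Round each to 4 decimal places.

λ_MAP = 5.5400, E[λ|data] = 5.6400

Σ counts = 49. Posterior: Gamma(shape = 7.4+49 = 56.4, rate = 3.0+7 = 10.0).
Mode = (α−1)/β = 55.4/10.0 = 5.5400.
Mean = α/β = 56.4/10.0 = 5.6400.
Right-skewed posterior ⇒ mode < mean.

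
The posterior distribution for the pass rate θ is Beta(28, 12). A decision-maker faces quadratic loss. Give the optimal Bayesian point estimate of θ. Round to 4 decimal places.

Mode = (28−1)/(28+12−2) = 27/38 = 0.7105.
Mean = 28/(28+12) = 28/40 = 0.7000.
Quadratic loss ⇒ the optimal estimator is the posterior mean.

0.7000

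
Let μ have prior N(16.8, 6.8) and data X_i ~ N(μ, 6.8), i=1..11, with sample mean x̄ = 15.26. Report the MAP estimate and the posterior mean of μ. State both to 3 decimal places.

μ_MAP = 15.388, E[μ|data] = 15.388

Posterior for μ is Normal. Precision-weighted mean: (1/6.8·16.8 + 11/6.8·15.26) / (1/6.8 + 11/6.8) = 15.388.
A Normal posterior is symmetric, so mode = mean.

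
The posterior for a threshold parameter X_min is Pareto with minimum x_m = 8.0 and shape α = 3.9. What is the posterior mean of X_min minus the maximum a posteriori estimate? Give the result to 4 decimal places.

2.7586

The Pareto density is strictly decreasing on [x_m, ∞), so the mode is x_m = 8.0000.
Mean = α·x_m/(α−1) = 3.9·8.0/2.9 = 10.7586.
Difference = 10.7586 − 8.0000 = 2.7586.
The mean is pulled above the mode by the posterior's right skew.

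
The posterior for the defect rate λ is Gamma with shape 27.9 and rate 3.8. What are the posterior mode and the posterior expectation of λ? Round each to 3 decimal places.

MAP = 7.079; posterior mean = 7.342

Mode = (α−1)/β = 26.9/3.8 = 7.079.
Mean = α/β = 27.9/3.8 = 7.342.
The posterior is right-skewed, so the mean exceeds the mode.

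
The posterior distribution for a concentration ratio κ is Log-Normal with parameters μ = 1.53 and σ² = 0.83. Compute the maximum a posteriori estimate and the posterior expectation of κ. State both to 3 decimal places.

Mode = exp(μ − σ²) = exp(0.70) = 2.014.
Mean = exp(μ + σ²/2) = exp(1.945) = 6.994.

MAP = 2.014; posterior mean = 6.994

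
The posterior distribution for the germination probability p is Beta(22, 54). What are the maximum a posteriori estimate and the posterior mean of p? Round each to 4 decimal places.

Mode = (22−1)/(22+54−2) = 21/74 = 0.2838.
Mean = 22/(22+54) = 22/76 = 0.2895.
Mean > mode: the posterior has a right tail.

p_MAP = 0.2838, E[p|data] = 0.2895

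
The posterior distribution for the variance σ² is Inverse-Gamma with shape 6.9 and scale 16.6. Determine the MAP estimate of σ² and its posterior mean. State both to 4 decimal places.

Mode = β/(α+1) = 16.6/7.9 = 2.1013.
Mean = β/(α−1) = 16.6/5.9 = 2.8136.

MAP = 2.1013, posterior mean = 2.8136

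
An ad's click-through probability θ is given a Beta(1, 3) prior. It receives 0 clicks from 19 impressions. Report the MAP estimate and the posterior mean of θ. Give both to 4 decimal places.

MAP = 0.0000, posterior mean = 0.0435

Posterior: Beta(1+0, 3+19) = Beta(1, 22).
Since α = 1 ≤ 1 and β > 1, the Beta density is monotone decreasing on [0,1]; the mode is at 0.
Mean = 1/(1+22) = 0.0435.
Mean > mode: the posterior has a right tail.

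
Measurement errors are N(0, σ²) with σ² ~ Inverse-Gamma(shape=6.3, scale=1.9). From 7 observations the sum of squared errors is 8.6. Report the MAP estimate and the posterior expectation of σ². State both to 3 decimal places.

MAP = 0.574; posterior mean = 0.705

Posterior: Inverse-Gamma(shape = 6.3+7/2 = 9.8, scale = 1.9+8.6/2 = 6.2).
Mode = β/(α+1) = 6.2/10.8 = 0.574.
Mean = β/(α−1) = 6.2/8.8 = 0.705.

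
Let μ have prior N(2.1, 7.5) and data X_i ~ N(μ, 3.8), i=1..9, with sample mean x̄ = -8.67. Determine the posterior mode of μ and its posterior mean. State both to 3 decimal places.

μ_MAP = -8.096, E[μ|data] = -8.096

Posterior for μ is Normal. Precision-weighted mean: (1/7.5·2.1 + 9/3.8·-8.67) / (1/7.5 + 9/3.8) = -8.096.
A Normal posterior is symmetric, so mode = mean.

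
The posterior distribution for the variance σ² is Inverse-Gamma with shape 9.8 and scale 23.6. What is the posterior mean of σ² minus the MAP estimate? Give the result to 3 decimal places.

Mode = β/(α+1) = 23.6/10.8 = 2.185.
Mean = β/(α−1) = 23.6/8.8 = 2.682.
Difference = 2.682 − 2.185 = 0.497.
Mean > mode: the posterior has a right tail.

0.497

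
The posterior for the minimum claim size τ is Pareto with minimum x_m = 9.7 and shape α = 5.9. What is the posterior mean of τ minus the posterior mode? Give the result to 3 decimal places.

1.980

The Pareto density is strictly decreasing on [x_m, ∞), so the mode is x_m = 9.700.
Mean = α·x_m/(α−1) = 5.9·9.7/4.9 = 11.680.
Difference = 11.680 − 9.700 = 1.980.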